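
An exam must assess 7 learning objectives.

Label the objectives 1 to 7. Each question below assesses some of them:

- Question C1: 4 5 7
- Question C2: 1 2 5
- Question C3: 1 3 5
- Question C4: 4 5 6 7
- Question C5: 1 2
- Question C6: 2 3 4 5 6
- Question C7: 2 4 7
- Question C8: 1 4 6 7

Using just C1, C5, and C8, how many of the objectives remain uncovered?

Union of C1, C5, C8 = {1, 2, 4, 5, 6, 7}.
Not covered: 3 — 1 objective.

1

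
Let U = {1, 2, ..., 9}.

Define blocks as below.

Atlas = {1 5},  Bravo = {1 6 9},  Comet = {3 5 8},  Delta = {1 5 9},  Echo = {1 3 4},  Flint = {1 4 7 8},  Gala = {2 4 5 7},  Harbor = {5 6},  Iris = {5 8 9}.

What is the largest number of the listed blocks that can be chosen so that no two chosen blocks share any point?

2

Echo, Iris are pairwise disjoint (Echo={1,3,4}; Iris={5,8,9}).
Every remaining block overlaps one of these, and no 3 of the listed blocks are pairwise disjoint, so 2 is the maximum.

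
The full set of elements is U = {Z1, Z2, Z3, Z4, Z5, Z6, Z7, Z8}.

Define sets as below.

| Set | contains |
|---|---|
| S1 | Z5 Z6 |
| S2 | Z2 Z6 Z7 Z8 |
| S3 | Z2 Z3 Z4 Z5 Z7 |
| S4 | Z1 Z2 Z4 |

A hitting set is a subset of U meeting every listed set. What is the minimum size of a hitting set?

2

Take H = {Z2, Z6}. Each listed set contains at least one of these, so H is a hitting set of size 2.
The sets S1, S4 are pairwise disjoint, so any hitting set needs a separate element for each — at least 2. Hence 2 is optimal.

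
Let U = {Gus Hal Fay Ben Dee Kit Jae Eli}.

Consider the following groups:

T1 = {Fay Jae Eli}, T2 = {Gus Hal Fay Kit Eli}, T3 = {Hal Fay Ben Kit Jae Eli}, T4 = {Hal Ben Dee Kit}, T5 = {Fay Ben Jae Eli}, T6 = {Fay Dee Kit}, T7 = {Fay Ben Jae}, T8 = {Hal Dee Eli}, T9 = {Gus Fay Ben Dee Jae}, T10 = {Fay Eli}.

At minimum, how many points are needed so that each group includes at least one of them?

The 2 points {Hal, Fay} hit every group.
The groups T7, T8 are pairwise disjoint, so any hitting set needs a separate point for each — at least 2. Hence 2 is optimal.

2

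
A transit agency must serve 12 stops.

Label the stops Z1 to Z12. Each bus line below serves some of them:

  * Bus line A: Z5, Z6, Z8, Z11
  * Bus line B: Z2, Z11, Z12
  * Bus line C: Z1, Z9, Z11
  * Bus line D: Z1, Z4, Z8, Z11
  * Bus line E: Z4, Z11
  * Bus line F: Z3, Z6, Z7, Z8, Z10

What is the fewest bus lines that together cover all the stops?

A and B and C and D and F together: A ∪ B ∪ C ∪ D ∪ F = {Z1, Z2, Z3, Z4, Z5, Z6, Z7, Z8, Z9, Z10, Z11, Z12} — every stop is covered.
No 4 of the 6 bus lines cover everything (all 15 combinations miss at least one stop), so 5 is optimal.

5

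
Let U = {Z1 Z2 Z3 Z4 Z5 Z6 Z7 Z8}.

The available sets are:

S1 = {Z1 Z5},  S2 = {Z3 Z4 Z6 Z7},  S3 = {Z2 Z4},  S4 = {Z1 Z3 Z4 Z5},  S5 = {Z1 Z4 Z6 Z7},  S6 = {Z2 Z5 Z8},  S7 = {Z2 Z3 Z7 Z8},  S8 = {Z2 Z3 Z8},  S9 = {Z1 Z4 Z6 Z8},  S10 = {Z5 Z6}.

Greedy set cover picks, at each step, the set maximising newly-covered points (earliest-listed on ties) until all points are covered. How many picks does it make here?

3

Greedy: pick S2 (covers 4 new) → pick S6 (covers 3 new) → pick S1 (covers 1 new). Total picks: 3.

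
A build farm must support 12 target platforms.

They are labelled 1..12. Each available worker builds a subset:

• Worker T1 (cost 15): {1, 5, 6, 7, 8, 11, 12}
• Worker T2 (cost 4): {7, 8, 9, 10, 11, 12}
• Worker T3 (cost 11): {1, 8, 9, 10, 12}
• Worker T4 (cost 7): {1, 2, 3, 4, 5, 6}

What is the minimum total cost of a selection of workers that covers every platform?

T2, T4 together cover every platform (T2 ∪ T4 = {1, 2, 3, 4, 5, 6, 7, 8, 9, 10, 11, 12}); total cost 4 + 7 = 11.
No covering selection has total cost below 11.

11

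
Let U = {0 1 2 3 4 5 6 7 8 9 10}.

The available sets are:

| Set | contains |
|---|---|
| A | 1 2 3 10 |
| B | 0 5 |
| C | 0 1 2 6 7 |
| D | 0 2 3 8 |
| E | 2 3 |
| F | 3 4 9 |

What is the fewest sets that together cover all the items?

5

A and B and C and D and F together: A ∪ B ∪ C ∪ D ∪ F = {0, 1, 2, 3, 4, 5, 6, 7, 8, 9, 10} — every item is covered.
No 4 of the 6 sets cover everything (all 15 combinations miss at least one item), so 5 is optimal.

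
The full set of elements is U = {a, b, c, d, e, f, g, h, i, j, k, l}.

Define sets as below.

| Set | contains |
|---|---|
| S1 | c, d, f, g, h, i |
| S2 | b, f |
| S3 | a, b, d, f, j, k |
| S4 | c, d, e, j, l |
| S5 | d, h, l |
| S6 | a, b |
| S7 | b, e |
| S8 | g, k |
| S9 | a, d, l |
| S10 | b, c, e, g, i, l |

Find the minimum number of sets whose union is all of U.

Take {S1, S3, S10}. Their union is {a, b, c, d, e, f, g, h, i, j, k, l}, which is all 12 elements.
No 2 of the 10 sets cover everything (all 45 combinations miss at least one element), so 3 is optimal.

3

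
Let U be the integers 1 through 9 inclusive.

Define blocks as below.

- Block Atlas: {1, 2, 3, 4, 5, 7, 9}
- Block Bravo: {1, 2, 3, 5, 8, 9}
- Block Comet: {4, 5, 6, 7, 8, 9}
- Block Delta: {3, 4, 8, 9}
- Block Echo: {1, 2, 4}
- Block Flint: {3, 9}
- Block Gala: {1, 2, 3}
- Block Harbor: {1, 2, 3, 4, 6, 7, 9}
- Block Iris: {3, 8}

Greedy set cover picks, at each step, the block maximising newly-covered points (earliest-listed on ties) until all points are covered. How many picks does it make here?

2

Greedy: pick Atlas (covers 7 new) → pick Comet (covers 2 new). Total picks: 2.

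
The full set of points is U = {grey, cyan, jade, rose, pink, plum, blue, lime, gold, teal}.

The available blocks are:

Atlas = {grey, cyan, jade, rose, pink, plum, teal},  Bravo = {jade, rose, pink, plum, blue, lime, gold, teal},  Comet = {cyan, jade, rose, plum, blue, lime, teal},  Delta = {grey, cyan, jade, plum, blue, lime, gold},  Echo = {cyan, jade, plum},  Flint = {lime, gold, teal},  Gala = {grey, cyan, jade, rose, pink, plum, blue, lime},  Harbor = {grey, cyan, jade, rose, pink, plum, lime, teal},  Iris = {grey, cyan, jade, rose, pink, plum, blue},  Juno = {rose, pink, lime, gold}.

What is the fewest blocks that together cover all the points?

Take {Flint, Gala}. Their union is {grey, cyan, jade, rose, pink, plum, blue, lime, gold, teal}, which is all 10 points.
No single block has all 10 points (the largest, Bravo, has 8), so 2 is optimal.

2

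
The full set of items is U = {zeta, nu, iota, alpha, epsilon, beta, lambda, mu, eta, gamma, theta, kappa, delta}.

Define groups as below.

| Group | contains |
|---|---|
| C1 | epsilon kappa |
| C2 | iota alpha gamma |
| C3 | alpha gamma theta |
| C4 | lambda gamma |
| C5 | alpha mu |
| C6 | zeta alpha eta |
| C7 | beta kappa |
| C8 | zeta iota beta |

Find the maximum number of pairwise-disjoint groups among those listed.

4

C1, C4, C5, C8 are pairwise disjoint (C1={epsilon,kappa}; C4={lambda,gamma}; C5={alpha,mu}; C8={zeta,iota,beta}).
Every remaining group overlaps one of these, and no 5 of the listed groups are pairwise disjoint, so 4 is the maximum.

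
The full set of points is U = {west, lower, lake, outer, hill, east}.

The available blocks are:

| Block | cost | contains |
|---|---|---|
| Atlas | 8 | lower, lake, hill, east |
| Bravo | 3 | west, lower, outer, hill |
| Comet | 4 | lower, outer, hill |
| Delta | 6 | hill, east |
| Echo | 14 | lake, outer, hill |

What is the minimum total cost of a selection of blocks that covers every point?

Atlas, Bravo together cover every point (Atlas ∪ Bravo = {west, lower, lake, outer, hill, east}); total cost 8 + 3 = 11.
No covering selection has total cost below 11.

11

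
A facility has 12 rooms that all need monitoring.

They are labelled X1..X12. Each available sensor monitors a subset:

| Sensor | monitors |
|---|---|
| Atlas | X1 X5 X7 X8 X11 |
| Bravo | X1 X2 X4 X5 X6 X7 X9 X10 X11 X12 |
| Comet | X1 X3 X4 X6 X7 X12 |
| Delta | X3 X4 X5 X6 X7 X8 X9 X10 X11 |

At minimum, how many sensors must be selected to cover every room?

2

Bravo and Delta together: Bravo ∪ Delta = {X1, X2, X3, X4, X5, X6, X7, X8, X9, X10, X11, X12} — every room is covered.
No single sensor has all 12 rooms (the largest, Bravo, has 10), so 2 is optimal.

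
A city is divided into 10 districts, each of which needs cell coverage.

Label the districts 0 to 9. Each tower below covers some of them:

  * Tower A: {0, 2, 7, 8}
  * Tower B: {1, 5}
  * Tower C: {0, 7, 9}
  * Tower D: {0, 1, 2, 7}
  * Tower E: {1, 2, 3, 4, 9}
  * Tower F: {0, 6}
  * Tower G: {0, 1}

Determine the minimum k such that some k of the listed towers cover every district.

A and B and E and F together: A ∪ B ∪ E ∪ F = {0, 1, 2, 3, 4, 5, 6, 7, 8, 9} — every district is covered.
No 3 of the 7 towers cover everything (all 35 combinations miss at least one district), so 4 is optimal.

4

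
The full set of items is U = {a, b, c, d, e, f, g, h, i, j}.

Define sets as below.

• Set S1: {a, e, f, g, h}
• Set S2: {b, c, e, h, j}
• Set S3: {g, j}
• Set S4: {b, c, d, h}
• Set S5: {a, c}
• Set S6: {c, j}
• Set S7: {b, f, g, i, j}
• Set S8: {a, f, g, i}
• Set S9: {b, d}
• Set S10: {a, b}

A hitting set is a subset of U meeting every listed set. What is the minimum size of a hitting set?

3

The 3 items {a, b, j} hit every set.
The sets S6, S8, S9 are pairwise disjoint, so any hitting set needs a separate item for each — at least 3. Hence 3 is optimal.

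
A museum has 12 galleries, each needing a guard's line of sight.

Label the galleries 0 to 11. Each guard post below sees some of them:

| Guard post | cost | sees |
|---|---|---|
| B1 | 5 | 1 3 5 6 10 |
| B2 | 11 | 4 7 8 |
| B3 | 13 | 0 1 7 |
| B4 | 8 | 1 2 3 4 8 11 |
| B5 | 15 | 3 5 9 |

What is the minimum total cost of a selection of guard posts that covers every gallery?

41

B1, B3, B4, B5 together cover every gallery (B1 ∪ B3 ∪ B4 ∪ B5 = {0, 1, 2, 3, 4, 5, 6, 7, 8, 9, 10, 11}); total cost 5 + 13 + 8 + 15 = 41.
No covering selection has total cost below 41.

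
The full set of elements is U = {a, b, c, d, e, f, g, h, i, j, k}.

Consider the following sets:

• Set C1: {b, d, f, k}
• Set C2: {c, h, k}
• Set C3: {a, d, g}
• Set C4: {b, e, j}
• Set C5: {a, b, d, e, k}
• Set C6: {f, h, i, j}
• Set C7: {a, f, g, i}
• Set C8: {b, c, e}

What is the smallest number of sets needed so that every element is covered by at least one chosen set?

C5 and C6 and C7 and C8 together: C5 ∪ C6 ∪ C7 ∪ C8 = {a, b, c, d, e, f, g, h, i, j, k} — every element is covered.
No 3 of the 8 sets cover everything (all 56 combinations miss at least one element), so 4 is optimal.

4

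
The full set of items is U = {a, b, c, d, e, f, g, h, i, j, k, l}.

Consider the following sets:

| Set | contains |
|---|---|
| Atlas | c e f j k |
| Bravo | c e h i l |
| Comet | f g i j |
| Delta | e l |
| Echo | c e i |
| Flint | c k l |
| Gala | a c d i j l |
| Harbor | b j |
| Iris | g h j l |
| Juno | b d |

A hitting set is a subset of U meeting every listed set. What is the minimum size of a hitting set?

T = {b, e, j, k} meets every set (each contains at least one member of T), and |T| = 4.
No choice of 3 items meets every set, so 4 is the minimum.

4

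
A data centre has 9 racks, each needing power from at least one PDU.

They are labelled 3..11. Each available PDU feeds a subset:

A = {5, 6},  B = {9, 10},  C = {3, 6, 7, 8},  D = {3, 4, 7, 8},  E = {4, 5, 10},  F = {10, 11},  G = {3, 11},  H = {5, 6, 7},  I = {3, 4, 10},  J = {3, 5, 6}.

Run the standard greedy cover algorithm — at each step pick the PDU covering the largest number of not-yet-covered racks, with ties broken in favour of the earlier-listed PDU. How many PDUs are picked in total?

Greedy: pick C (covers 4 new) → pick E (covers 3 new) → pick B (covers 1 new) → pick F (covers 1 new). Total picks: 4.

4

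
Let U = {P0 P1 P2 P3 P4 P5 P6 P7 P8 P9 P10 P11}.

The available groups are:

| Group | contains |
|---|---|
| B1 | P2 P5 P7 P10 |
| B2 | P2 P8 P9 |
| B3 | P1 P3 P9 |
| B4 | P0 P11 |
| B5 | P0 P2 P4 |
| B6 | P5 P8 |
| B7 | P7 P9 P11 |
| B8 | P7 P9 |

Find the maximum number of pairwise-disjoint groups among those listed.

3

B3, B5, B6 are pairwise disjoint (B3={P1,P3,P9}; B5={P0,P2,P4}; B6={P5,P8}).
Every remaining group overlaps one of these, and no 4 of the listed groups are pairwise disjoint, so 3 is the maximum.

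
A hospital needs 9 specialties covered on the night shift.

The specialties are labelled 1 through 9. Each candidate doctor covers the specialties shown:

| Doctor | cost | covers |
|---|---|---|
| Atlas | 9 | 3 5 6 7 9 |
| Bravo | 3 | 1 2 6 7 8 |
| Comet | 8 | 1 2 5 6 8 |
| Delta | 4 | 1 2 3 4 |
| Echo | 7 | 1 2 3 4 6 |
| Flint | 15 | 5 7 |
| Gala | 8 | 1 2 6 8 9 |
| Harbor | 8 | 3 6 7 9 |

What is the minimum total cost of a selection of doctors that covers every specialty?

Atlas, Bravo, Delta together cover every specialty (Atlas ∪ Bravo ∪ Delta = {1, 2, 3, 4, 5, 6, 7, 8, 9}); total cost 9 + 3 + 4 = 16.
No covering selection has total cost below 16.

16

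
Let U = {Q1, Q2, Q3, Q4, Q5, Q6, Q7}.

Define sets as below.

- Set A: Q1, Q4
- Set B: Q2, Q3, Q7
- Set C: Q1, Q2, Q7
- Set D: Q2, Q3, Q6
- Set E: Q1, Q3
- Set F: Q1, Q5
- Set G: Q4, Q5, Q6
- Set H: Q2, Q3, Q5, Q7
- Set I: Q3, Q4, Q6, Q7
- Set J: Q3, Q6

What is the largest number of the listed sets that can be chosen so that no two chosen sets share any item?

2

A, D are pairwise disjoint (A={Q1,Q4}; D={Q2,Q3,Q6}).
Every remaining set overlaps one of these, and no 3 of the listed sets are pairwise disjoint, so 2 is the maximum.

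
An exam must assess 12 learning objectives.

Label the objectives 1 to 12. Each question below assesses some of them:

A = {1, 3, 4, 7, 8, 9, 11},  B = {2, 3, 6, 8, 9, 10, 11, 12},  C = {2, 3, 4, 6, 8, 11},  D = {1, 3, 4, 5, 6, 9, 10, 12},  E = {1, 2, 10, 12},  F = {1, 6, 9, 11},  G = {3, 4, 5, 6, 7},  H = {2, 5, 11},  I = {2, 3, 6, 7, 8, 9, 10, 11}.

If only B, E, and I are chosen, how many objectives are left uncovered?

Union of B, E, I = {1, 2, 3, 6, 7, 8, 9, 10, 11, 12}.
Not covered: 4, 5 — 2 objectives.

2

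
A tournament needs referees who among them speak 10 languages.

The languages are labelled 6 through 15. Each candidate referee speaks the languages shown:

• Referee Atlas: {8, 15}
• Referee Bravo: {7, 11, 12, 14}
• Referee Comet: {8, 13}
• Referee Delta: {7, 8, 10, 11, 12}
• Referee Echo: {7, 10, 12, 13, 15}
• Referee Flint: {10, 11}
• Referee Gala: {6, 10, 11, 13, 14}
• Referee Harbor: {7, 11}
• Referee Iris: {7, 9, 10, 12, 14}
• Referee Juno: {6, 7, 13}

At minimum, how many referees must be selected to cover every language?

Atlas and Gala and Iris together: Atlas ∪ Gala ∪ Iris = {6, 7, 8, 9, 10, 11, 12, 13, 14, 15} — every language is covered.
Only Iris contains 9, so Iris is forced; the remaining 5 languages need at least 2 more referees (each remaining referee adds at most 3) — so at least 3 referees are needed, and 3 is optimal.

3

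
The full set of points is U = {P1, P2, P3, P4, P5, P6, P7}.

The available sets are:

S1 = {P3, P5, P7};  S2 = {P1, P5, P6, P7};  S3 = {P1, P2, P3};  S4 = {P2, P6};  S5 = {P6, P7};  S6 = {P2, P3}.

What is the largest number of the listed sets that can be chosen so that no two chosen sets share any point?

2

S2, S6 are pairwise disjoint (S2={P1,P5,P6,P7}; S6={P2,P3}).
Every remaining set overlaps one of these, and no 3 of the listed sets are pairwise disjoint, so 2 is the maximum.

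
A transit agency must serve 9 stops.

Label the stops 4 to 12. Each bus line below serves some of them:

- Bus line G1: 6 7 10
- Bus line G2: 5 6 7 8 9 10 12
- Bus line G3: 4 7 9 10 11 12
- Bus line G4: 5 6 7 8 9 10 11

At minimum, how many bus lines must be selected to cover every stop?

2

G3 and G4 together: G3 ∪ G4 = {4, 5, 6, 7, 8, 9, 10, 11, 12} — every stop is covered.
No single bus line has all 9 stops (the largest, G2, has 7), so 2 is optimal.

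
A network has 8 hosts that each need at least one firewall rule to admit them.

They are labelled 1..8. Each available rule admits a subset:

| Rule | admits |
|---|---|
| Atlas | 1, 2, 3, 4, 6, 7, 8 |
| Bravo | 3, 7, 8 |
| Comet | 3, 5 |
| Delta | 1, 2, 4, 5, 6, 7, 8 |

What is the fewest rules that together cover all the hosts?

Take {Comet, Delta}. Their union is {1, 2, 3, 4, 5, 6, 7, 8}, which is all 8 hosts.
No single rule has all 8 hosts (the largest, Atlas, has 7), so 2 is optimal.

2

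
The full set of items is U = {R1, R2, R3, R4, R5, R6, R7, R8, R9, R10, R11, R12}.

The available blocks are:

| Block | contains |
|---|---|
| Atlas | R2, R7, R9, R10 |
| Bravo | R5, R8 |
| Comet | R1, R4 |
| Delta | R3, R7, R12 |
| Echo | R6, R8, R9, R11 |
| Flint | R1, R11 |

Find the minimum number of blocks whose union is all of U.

Atlas, Bravo, Comet, Delta, and Echo cover everything between them: the union {R1, R2, R3, R4, R5, R6, R7, R8, R9, R10, R11, R12} is all of U.
No 4 of the 6 blocks cover everything (all 15 combinations miss at least one item), so 5 is optimal.

5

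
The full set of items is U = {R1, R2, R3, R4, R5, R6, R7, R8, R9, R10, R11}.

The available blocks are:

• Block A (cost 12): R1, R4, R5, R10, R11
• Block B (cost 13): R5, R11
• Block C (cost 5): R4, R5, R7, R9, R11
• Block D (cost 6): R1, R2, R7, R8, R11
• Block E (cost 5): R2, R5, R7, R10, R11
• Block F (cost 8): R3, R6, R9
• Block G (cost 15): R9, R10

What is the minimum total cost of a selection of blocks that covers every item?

24

C, D, E, F together cover every item (C ∪ D ∪ E ∪ F = {R1, R2, R3, R4, R5, R6, R7, R8, R9, R10, R11}); total cost 5 + 6 + 5 + 8 = 24.
No covering selection has total cost below 24.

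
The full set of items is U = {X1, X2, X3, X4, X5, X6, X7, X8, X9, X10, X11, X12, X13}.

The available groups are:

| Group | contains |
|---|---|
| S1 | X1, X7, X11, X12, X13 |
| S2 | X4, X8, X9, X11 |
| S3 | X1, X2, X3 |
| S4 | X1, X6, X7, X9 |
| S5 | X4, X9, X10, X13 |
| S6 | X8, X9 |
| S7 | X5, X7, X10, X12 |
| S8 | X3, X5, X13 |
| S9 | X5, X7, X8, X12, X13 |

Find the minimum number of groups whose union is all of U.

5

Take {S2, S3, S4, S5, S7}. Their union is {X1, X2, X3, X4, X5, X6, X7, X8, X9, X10, X11, X12, X13}, which is all 13 items.
No 4 of the 9 groups cover everything (all 126 combinations miss at least one item), so 5 is optimal.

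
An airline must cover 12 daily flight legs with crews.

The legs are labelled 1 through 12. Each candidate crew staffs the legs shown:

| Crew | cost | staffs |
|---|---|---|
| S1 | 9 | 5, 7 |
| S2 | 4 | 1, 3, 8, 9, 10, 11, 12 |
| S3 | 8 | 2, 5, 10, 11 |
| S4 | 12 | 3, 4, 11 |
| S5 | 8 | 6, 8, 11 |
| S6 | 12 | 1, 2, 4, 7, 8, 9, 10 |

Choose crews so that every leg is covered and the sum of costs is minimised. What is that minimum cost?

32

S2, S3, S5, S6 together cover every leg (S2 ∪ S3 ∪ S5 ∪ S6 = {1, 2, 3, 4, 5, 6, 7, 8, 9, 10, 11, 12}); total cost 4 + 8 + 8 + 12 = 32.
No covering selection has total cost below 32.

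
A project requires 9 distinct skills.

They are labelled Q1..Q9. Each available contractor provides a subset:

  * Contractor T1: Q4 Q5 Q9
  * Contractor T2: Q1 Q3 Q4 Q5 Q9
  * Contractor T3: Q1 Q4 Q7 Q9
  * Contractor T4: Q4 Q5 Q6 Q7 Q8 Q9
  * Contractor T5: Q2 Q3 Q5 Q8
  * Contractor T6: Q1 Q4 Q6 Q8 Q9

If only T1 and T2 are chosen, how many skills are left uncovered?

Union of T1, T2 = {Q1, Q3, Q4, Q5, Q9}.
Not covered: Q2, Q6, Q7, Q8 — 4 skills.

4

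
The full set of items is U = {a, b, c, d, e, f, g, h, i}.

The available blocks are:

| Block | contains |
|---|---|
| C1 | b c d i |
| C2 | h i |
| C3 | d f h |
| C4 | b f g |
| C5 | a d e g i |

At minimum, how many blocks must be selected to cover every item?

C1 and C3 and C5 together: C1 ∪ C3 ∪ C5 = {a, b, c, d, e, f, g, h, i} — every item is covered.
Only C5 contains a, so C5 is forced; the remaining 4 items need at least 2 more blocks (each remaining block adds at most 2) — so at least 3 blocks are needed, and 3 is optimal.

3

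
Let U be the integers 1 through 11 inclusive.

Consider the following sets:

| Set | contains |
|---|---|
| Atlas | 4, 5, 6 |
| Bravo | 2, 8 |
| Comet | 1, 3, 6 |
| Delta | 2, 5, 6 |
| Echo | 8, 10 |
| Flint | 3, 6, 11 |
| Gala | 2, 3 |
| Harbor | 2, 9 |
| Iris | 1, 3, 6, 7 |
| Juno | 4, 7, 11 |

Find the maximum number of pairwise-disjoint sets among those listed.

Comet, Echo, Harbor, Juno are pairwise disjoint (Comet={1,3,6}; Echo={8,10}; Harbor={2,9}; Juno={4,7,11}).
Every remaining set overlaps one of these, and no 5 of the listed sets are pairwise disjoint, so 4 is the maximum.

4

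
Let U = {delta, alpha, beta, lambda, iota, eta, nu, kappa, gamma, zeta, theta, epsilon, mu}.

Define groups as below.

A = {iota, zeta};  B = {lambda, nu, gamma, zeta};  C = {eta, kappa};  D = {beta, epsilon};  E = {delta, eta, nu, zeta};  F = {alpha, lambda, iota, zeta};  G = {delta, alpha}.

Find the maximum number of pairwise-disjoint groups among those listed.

A, C, D, G are pairwise disjoint (A={iota,zeta}; C={eta,kappa}; D={beta,epsilon}; G={delta,alpha}).
Every remaining group overlaps one of these, and no 5 of the listed groups are pairwise disjoint, so 4 is the maximum.

4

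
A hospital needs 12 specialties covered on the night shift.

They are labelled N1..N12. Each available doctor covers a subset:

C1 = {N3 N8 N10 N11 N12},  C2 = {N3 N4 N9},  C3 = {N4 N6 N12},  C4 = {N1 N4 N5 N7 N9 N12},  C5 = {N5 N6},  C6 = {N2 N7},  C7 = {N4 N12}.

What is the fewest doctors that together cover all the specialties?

4

C1 and C3 and C4 and C6 together: C1 ∪ C3 ∪ C4 ∪ C6 = {N1, N2, N3, N4, N5, N6, N7, N8, N9, N10, N11, N12} — every specialty is covered.
No 3 of the 7 doctors cover everything (all 35 combinations miss at least one specialty), so 4 is optimal.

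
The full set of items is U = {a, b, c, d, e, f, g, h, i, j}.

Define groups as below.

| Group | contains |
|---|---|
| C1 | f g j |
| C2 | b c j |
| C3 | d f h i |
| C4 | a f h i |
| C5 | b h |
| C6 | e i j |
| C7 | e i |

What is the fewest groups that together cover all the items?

C1 and C2 and C3 and C4 and C7 together: C1 ∪ C2 ∪ C3 ∪ C4 ∪ C7 = {a, b, c, d, e, f, g, h, i, j} — every item is covered.
No 4 of the 7 groups cover everything (all 35 combinations miss at least one item), so 5 is optimal.

5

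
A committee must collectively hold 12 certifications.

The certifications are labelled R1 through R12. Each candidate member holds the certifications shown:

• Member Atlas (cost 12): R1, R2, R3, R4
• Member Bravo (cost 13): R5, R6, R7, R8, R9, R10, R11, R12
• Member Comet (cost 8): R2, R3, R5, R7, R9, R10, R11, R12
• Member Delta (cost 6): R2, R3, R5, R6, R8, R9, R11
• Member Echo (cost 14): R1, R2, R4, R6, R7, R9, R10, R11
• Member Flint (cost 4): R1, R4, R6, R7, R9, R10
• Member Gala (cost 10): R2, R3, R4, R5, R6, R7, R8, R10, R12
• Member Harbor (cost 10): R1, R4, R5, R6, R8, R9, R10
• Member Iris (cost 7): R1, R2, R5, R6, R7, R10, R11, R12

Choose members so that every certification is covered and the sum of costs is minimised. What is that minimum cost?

Delta, Flint, Iris together cover every certification (Delta ∪ Flint ∪ Iris = {R1, R2, R3, R4, R5, R6, R7, R8, R9, R10, R11, R12}); total cost 6 + 4 + 7 = 17.
No covering selection has total cost below 17.

17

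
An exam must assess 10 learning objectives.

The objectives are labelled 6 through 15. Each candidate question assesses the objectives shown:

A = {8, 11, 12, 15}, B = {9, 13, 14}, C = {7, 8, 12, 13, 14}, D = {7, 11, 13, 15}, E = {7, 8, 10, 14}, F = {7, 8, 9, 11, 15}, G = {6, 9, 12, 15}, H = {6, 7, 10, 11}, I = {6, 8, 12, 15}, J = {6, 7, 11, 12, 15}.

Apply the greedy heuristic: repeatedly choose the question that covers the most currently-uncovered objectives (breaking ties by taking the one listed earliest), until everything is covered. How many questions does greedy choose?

Greedy: pick C (covers 5 new) → pick F (covers 3 new) → pick H (covers 2 new). Total picks: 3.

3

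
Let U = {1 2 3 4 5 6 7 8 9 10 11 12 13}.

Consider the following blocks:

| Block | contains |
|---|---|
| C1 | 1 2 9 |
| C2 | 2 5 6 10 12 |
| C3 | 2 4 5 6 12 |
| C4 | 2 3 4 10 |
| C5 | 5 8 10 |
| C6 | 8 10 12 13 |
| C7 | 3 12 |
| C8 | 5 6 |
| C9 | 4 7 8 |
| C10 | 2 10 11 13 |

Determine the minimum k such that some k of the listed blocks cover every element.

C1 and C3 and C4 and C9 and C10 together: C1 ∪ C3 ∪ C4 ∪ C9 ∪ C10 = {1, 2, 3, 4, 5, 6, 7, 8, 9, 10, 11, 12, 13} — every element is covered.
No 4 of the 10 blocks cover everything (all 210 combinations miss at least one element), so 5 is optimal.

5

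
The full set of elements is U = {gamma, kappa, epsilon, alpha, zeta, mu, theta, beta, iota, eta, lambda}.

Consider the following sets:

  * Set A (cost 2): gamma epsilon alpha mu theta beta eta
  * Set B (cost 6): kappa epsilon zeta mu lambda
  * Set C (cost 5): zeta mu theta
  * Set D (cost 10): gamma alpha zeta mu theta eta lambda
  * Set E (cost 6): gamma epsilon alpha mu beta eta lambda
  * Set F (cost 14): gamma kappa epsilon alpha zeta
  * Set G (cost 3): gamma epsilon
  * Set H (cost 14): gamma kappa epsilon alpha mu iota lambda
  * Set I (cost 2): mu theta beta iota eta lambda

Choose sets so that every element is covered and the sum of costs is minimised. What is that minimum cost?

10

A, B, I together cover every element (A ∪ B ∪ I = {gamma, kappa, epsilon, alpha, zeta, mu, theta, beta, iota, eta, lambda}); total cost 2 + 6 + 2 = 10.
No covering selection has total cost below 10.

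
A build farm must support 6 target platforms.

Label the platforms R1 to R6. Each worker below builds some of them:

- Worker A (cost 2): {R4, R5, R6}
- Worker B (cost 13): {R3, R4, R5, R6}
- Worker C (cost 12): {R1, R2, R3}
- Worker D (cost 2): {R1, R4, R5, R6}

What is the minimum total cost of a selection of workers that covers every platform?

A, C together cover every platform (A ∪ C = {R1, R2, R3, R4, R5, R6}); total cost 2 + 12 = 14.
No covering selection has total cost below 14.

14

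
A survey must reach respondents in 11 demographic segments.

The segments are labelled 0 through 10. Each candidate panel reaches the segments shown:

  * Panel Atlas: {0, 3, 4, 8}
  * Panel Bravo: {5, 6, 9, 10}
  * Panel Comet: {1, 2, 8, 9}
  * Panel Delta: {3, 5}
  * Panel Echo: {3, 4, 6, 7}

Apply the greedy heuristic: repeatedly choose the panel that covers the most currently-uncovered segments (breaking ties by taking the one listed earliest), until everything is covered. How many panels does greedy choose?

Greedy: pick Atlas (covers 4 new) → pick Bravo (covers 4 new) → pick Comet (covers 2 new) → pick Echo (covers 1 new). Total picks: 4.

4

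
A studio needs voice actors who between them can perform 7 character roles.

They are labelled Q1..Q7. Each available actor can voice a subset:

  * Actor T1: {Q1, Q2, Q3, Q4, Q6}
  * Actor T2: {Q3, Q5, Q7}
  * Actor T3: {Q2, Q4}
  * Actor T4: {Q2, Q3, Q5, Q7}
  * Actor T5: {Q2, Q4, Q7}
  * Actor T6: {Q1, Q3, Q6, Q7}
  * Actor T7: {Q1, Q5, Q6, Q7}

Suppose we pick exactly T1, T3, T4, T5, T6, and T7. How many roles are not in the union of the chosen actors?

0

Union of T1, T3, T4, T5, T6, T7 = {Q1, Q2, Q3, Q4, Q5, Q6, Q7} — that's every role, so 0 are uncovered.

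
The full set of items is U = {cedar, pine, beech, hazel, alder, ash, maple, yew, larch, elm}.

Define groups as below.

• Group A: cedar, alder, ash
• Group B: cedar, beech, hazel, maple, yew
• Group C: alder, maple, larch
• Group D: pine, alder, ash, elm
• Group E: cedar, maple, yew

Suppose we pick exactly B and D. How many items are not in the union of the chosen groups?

1

Union of B, D = {cedar, pine, beech, hazel, alder, ash, maple, yew, elm}.
Not covered: larch — 1 item.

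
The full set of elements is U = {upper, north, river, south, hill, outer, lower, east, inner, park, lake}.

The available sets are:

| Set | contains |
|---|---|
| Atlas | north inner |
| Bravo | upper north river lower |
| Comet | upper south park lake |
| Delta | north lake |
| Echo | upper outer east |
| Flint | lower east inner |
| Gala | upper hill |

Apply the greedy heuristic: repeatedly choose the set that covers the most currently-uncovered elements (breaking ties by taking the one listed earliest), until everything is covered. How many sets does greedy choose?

Greedy: pick Bravo (covers 4 new) → pick Comet (covers 3 new) → pick Echo (covers 2 new) → pick Atlas (covers 1 new) → pick Gala (covers 1 new). Total picks: 5.

5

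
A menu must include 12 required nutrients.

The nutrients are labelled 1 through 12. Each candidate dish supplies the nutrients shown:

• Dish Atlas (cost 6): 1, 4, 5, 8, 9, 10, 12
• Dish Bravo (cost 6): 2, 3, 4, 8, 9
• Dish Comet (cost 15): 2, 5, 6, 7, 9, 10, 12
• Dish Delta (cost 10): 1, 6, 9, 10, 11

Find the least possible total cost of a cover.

31

Bravo, Comet, Delta together cover every nutrient (Bravo ∪ Comet ∪ Delta = {1, 2, 3, 4, 5, 6, 7, 8, 9, 10, 11, 12}); total cost 6 + 15 + 10 = 31.
The greedy pick Atlas, Bravo, Delta, Comet costs 37; no covering selection beats 31.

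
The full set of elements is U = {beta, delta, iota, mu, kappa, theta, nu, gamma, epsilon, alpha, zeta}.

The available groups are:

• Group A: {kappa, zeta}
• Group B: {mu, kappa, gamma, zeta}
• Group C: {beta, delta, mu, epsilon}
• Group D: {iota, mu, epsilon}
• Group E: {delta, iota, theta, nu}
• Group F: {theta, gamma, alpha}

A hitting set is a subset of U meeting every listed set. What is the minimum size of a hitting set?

Take H = {mu, kappa, theta}. Each listed group contains at least one of these, so H is a hitting set of size 3.
The groups A, C, F are pairwise disjoint, so any hitting set needs a separate element for each — at least 3. Hence 3 is optimal.

3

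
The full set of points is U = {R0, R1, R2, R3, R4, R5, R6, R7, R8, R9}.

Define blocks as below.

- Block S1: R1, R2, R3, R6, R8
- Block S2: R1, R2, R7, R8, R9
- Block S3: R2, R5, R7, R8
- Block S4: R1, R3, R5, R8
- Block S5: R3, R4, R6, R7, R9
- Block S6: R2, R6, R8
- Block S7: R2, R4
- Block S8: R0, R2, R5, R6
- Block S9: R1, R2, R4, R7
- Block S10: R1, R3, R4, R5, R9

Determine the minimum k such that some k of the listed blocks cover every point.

3

S4 and S5 and S8 together: S4 ∪ S5 ∪ S8 = {R0, R1, R2, R3, R4, R5, R6, R7, R8, R9} — every point is covered.
Only S8 contains R0, so S8 is forced; the remaining 6 points need at least 2 more blocks (each remaining block adds at most 4) — so at least 3 blocks are needed, and 3 is optimal.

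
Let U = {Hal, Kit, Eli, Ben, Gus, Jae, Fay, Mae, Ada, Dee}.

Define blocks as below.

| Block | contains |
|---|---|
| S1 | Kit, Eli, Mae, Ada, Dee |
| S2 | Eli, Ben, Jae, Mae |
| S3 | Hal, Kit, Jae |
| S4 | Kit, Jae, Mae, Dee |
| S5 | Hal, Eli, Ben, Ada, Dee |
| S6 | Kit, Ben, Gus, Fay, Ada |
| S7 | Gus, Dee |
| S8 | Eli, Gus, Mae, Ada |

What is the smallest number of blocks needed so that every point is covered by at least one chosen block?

3

S4 and S5 and S6 together: S4 ∪ S5 ∪ S6 = {Hal, Kit, Eli, Ben, Gus, Jae, Fay, Mae, Ada, Dee} — every point is covered.
Only S6 contains Fay, so S6 is forced; the remaining 5 points need at least 2 more blocks (each remaining block adds at most 3) — so at least 3 blocks are needed, and 3 is optimal.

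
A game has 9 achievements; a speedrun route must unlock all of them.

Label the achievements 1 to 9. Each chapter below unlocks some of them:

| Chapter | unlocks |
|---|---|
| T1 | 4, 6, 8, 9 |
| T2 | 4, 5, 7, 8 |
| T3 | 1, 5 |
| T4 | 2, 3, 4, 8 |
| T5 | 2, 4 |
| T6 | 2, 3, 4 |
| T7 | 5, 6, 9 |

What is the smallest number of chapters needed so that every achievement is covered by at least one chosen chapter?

4

T1 and T2 and T3 and T4 together: T1 ∪ T2 ∪ T3 ∪ T4 = {1, 2, 3, 4, 5, 6, 7, 8, 9} — every achievement is covered.
Only T2 contains 7, so T2 is forced; the remaining 5 achievements need at least 3 more chapters (each remaining chapter adds at most 2) — so at least 4 chapters are needed, and 4 is optimal.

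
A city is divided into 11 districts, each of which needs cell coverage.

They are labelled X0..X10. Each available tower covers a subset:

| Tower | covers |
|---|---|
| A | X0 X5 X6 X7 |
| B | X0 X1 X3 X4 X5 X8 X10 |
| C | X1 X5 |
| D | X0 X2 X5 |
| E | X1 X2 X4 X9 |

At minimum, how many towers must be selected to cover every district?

Take {A, B, E}. Their union is {X0, X1, X2, X3, X4, X5, X6, X7, X8, X9, X10}, which is all 11 districts.
Only B contains X3, so B is forced; the remaining 4 districts need at least 2 more towers (each remaining tower adds at most 2) — so at least 3 towers are needed, and 3 is optimal.

3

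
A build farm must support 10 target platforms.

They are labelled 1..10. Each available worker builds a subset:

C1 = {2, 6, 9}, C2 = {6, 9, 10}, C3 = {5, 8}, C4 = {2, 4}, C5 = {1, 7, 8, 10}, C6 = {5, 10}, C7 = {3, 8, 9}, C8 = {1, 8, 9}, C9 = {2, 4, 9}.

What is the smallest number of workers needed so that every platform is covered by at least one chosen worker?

5

C1 and C3 and C5 and C7 and C9 together: C1 ∪ C3 ∪ C5 ∪ C7 ∪ C9 = {1, 2, 3, 4, 5, 6, 7, 8, 9, 10} — every platform is covered.
No 4 of the 9 workers cover everything (all 126 combinations miss at least one platform), so 5 is optimal.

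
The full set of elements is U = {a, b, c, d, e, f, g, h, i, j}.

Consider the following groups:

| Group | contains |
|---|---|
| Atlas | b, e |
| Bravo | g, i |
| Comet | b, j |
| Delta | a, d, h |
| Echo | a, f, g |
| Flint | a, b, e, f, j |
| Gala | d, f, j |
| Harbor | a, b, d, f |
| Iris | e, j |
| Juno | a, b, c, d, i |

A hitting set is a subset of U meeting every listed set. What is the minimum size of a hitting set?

4

The 4 elements {d, e, g, j} hit every group.
No choice of 3 elements meets every group, so 4 is the minimum.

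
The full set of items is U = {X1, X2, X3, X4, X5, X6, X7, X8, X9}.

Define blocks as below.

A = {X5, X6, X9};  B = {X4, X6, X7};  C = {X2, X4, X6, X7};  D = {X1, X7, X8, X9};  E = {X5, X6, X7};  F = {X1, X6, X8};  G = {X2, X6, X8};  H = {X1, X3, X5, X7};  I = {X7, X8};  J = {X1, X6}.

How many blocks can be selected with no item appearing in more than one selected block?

A, I are pairwise disjoint (A={X5,X6,X9}; I={X7,X8}).
Every remaining block overlaps one of these, and no 3 of the listed blocks are pairwise disjoint, so 2 is the maximum.

2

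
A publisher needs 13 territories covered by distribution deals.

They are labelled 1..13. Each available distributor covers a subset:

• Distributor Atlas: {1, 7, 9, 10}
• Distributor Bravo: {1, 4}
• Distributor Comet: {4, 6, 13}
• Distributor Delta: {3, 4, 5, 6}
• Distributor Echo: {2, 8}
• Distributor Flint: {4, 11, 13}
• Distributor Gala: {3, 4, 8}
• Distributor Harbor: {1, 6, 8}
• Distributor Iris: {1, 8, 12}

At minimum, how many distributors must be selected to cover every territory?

Take {Atlas, Delta, Echo, Flint, Iris}. Their union is {1, 2, 3, 4, 5, 6, 7, 8, 9, 10, 11, 12, 13}, which is all 13 territories.
No 4 of the 9 distributors cover everything (all 126 combinations miss at least one territory), so 5 is optimal.

5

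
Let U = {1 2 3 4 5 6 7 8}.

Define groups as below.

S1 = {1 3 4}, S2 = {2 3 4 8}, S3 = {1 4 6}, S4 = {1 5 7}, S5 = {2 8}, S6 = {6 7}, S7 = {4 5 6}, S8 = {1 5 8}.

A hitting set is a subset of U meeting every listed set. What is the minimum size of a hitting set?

Take H = {4, 7, 8}. Each listed group contains at least one of these, so H is a hitting set of size 3.
The groups S1, S5, S6 are pairwise disjoint, so any hitting set needs a separate element for each — at least 3. Hence 3 is optimal.

3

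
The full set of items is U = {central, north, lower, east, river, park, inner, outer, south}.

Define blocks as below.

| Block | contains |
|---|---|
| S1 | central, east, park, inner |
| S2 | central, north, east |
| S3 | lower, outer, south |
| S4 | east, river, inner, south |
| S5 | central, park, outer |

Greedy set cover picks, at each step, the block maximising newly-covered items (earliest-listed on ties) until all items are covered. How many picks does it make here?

4

Greedy: pick S1 (covers 4 new) → pick S3 (covers 3 new) → pick S2 (covers 1 new) → pick S4 (covers 1 new). Total picks: 4.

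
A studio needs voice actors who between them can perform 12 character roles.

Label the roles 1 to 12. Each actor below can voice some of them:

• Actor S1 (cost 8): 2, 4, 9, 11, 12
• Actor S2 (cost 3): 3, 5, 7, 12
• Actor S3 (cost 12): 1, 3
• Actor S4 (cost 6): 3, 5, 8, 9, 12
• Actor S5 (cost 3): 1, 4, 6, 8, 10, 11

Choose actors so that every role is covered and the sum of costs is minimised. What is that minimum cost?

14

S1, S2, S5 together cover every role (S1 ∪ S2 ∪ S5 = {1, 2, 3, 4, 5, 6, 7, 8, 9, 10, 11, 12}); total cost 8 + 3 + 3 = 14.
No covering selection has total cost below 14.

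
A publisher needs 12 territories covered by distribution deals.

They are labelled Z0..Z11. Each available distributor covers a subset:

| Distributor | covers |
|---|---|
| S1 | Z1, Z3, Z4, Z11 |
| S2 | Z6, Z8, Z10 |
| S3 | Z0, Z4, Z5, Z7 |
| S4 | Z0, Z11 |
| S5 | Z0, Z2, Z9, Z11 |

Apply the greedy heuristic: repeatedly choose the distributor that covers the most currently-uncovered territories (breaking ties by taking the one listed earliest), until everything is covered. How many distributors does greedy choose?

4

Greedy: pick S1 (covers 4 new) → pick S2 (covers 3 new) → pick S3 (covers 3 new) → pick S5 (covers 2 new). Total picks: 4.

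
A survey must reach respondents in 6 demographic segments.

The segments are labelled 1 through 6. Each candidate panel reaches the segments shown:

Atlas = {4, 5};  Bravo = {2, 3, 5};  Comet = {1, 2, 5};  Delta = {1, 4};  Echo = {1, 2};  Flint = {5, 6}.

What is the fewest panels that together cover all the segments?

3

Take {Bravo, Delta, Flint}. Their union is {1, 2, 3, 4, 5, 6}, which is all 6 segments.
Only Bravo contains 3, so Bravo is forced; the remaining 3 segments need at least 2 more panels (each remaining panel adds at most 2) — so at least 3 panels are needed, and 3 is optimal.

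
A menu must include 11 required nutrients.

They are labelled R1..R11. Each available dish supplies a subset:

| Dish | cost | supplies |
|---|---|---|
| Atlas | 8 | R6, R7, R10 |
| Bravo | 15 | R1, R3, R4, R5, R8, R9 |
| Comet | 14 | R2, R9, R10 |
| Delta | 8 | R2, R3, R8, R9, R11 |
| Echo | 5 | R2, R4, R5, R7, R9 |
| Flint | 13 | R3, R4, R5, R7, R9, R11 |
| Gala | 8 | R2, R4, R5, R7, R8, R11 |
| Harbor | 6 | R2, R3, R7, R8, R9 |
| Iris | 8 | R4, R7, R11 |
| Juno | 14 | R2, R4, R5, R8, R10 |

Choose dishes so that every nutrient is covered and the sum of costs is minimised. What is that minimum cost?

Atlas, Bravo, Gala together cover every nutrient (Atlas ∪ Bravo ∪ Gala = {R1, R2, R3, R4, R5, R6, R7, R8, R9, R10, R11}); total cost 8 + 15 + 8 = 31.
The greedy pick Echo, Delta, Atlas, Bravo costs 36; no covering selection beats 31.

31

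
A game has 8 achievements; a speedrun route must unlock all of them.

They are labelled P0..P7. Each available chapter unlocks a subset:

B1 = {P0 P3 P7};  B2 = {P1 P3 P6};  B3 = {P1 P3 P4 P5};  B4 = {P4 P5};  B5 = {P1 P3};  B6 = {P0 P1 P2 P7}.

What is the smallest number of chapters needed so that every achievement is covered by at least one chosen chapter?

B2 and B4 and B6 together: B2 ∪ B4 ∪ B6 = {P0, P1, P2, P3, P4, P5, P6, P7} — every achievement is covered.
Only B6 contains P2, so B6 is forced; the remaining 4 achievements need at least 2 more chapters (each remaining chapter adds at most 3) — so at least 3 chapters are needed, and 3 is optimal.

3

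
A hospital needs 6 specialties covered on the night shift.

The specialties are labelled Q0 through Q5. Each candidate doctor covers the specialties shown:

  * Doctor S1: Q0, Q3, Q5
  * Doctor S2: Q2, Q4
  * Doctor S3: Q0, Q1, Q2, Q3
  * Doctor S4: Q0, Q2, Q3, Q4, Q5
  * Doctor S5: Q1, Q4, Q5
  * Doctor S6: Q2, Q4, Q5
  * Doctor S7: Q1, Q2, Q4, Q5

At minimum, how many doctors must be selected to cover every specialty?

2

Take {S3, S4}. Their union is {Q0, Q1, Q2, Q3, Q4, Q5}, which is all 6 specialties.
No single doctor has all 6 specialties (the largest, S4, has 5), so 2 is optimal.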